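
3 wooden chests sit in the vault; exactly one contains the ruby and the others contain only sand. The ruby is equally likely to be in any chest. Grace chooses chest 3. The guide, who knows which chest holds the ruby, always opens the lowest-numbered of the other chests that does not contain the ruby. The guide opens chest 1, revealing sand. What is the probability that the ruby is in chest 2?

Consider each possible location of the ruby in turn.
If it is in chest 1 (prior 1/3): the guide opened chest 1, so this case is ruled out; weight (1/3)·0 = 0.
If it is in either of chests 2 and 3 (prior 1/3 each): chest 1 is the lowest-numbered option available, probability 1; weight (1/3)·1 = 1/3 each.
The weights sum to 2/3.
So P(the ruby in chest 2 | the guide opened chest 1) = (1/3) / (2/3) = 1/2.

1/2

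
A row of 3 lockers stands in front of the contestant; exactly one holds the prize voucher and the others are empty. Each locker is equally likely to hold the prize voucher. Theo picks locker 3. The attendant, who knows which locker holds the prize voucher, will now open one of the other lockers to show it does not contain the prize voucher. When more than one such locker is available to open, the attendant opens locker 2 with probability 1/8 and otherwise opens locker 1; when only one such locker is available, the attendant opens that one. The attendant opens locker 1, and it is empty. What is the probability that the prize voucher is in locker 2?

8/15

Condition on the true location of the prize voucher.
If it is in locker 1 (prior 1/3): the attendant opened locker 1, so this case is ruled out; weight (1/3)·0 = 0.
If it is in locker 2 (prior 1/3): only locker 1 is available, probability 1; weight (1/3)·1 = 1/3.
If it is in locker 3 (prior 1/3): locker 2 is available but not opened, probability 7/8; weight (1/3)·(7/8) = 7/24.
The weights sum to 5/8.
So P(the prize voucher in locker 2 | the attendant opened locker 1) = (1/3) / (5/8) = 8/15.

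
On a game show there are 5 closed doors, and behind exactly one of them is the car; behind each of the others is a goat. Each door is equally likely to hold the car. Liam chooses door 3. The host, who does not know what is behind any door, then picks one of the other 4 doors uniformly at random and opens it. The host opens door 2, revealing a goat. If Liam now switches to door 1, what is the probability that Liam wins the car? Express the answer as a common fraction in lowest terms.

Condition on the true location of the car.
If it is behind any of doors 1, 3, 4, and 5 (prior 1/5 each): the host picks door 2 with probability 1/4 regardless, and it is not the prize; weight (1/5)·(1/4) = 1/20 each.
If it is behind door 2 (prior 1/5): the host opened door 2, so this case is ruled out; weight (1/5)·0 = 0.
The weights sum to 1/5.
So P(the car behind door 1 | the host opened door 2) = (1/20) / (1/5) = 1/4.

1/4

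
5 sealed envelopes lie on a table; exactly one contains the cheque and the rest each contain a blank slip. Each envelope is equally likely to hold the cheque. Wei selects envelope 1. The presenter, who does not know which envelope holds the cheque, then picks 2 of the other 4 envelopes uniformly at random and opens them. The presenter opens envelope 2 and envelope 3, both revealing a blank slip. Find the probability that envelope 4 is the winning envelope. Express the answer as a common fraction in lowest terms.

1/3

Apply Bayes' rule, conditioning on where the cheque actually is.
If it is in any of envelopes 1, 4, and 5 (prior 1/5 each): the presenter picks exactly this set with probability 1/6 regardless, and none is the prize; weight (1/5)·(1/6) = 1/30 each.
If it is in either of envelopes 2 and 3 (prior 1/5 each): that envelope was opened and seen not to hold the prize — ruled out; weight (1/5)·0 = 0 each.
The weights sum to 1/10.
So P(the cheque in envelope 4 | the presenter opened envelope 2 and envelope 3) = (1/30) / (1/10) = 1/3.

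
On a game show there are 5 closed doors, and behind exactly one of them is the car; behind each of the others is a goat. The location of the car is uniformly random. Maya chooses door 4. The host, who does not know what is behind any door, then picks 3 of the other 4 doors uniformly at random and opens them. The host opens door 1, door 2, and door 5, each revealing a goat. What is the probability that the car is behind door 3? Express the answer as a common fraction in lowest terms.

Because the host chose which doors to open without knowing where the car is, the choice is independent of the prize location. Learning that none of the 3 opened doors holds the car simply rules out those 3 locations and leaves the remaining 2 doors still equally likely by symmetry.
So P(the car behind door 3) = 1/2.

1/2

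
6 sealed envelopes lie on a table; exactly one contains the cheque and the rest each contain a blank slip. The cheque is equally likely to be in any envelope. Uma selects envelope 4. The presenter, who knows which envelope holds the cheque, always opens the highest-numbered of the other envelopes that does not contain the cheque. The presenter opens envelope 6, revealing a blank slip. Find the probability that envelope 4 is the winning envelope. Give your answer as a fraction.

1/5

Condition on the true location of the cheque.
If it is in any of envelopes 1, 2, 3, 4, and 5 (prior 1/6 each): envelope 6 is the highest-numbered option available, probability 1; weight (1/6)·1 = 1/6 each.
If it is in envelope 6 (prior 1/6): the presenter opened envelope 6, so this case is ruled out; weight (1/6)·0 = 0.
The weights sum to 5/6.
So P(the cheque in envelope 4 | the presenter opened envelope 6) = (1/6) / (5/6) = 1/5.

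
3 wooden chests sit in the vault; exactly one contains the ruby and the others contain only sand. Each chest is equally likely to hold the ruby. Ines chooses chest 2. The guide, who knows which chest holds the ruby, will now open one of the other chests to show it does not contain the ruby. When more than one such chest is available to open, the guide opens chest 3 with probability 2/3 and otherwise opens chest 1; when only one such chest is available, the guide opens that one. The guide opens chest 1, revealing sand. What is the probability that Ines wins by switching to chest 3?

3/4

Apply Bayes' rule, conditioning on where the ruby actually is.
If it is in chest 1 (prior 1/3): the guide opened chest 1, so this case is ruled out; weight (1/3)·0 = 0.
If it is in chest 2 (prior 1/3): chest 3 is available but not opened, probability 1/3; weight (1/3)·(1/3) = 1/9.
If it is in chest 3 (prior 1/3): only chest 1 is available, probability 1; weight (1/3)·1 = 1/3.
The weights sum to 4/9.
So P(the ruby in chest 3 | the guide opened chest 1) = (1/3) / (4/9) = 3/4.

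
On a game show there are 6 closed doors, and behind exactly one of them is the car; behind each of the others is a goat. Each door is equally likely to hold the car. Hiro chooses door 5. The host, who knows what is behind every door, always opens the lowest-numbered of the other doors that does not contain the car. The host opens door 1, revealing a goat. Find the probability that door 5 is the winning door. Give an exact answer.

Consider each possible location of the car in turn.
If it is behind door 1 (prior 1/6): the host opened door 1, so this case is ruled out; weight (1/6)·0 = 0.
If it is behind any of doors 2, 3, 4, 5, and 6 (prior 1/6 each): door 1 is the lowest-numbered option available, probability 1; weight (1/6)·1 = 1/6 each.
The weights sum to 5/6.
So P(the car behind door 5 | the host opened door 1) = (1/6) / (5/6) = 1/5.

1/5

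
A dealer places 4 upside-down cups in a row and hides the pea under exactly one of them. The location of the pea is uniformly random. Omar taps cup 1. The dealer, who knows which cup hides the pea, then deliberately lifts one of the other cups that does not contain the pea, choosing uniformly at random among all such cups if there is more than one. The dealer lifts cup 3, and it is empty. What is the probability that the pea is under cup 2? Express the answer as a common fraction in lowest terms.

3/8

Condition on the true location of the pea.
If it is under cup 1 (prior 1/4): the dealer has 3 equally likely choices, so probability 1/3; weight (1/4)·(1/3) = 1/12.
If it is under either of cups 2 and 4 (prior 1/4 each): the dealer has 2 equally likely choices, so probability 1/2; weight (1/4)·(1/2) = 1/8 each.
If it is under cup 3 (prior 1/4): the dealer opened cup 3, so this case is ruled out; weight (1/4)·0 = 0.
The weights sum to 1/3.
So P(the pea under cup 2 | the dealer opened cup 3) = (1/8) / (1/3) = 3/8.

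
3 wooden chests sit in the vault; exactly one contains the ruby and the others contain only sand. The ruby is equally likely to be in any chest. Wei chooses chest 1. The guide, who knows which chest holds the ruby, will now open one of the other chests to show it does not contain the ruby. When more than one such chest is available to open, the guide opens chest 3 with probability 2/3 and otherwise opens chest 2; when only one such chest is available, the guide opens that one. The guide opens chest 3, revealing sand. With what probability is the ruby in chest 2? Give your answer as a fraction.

3/5

Apply Bayes' rule, conditioning on where the ruby actually is.
If it is in chest 1 (prior 1/3): chest 3 is available, opened with probability 2/3; weight (1/3)·(2/3) = 2/9.
If it is in chest 2 (prior 1/3): only chest 3 is available, probability 1; weight (1/3)·1 = 1/3.
If it is in chest 3 (prior 1/3): the guide opened chest 3, so this case is ruled out; weight (1/3)·0 = 0.
The weights sum to 5/9.
So P(the ruby in chest 2 | the guide opened chest 3) = (1/3) / (5/9) = 3/5.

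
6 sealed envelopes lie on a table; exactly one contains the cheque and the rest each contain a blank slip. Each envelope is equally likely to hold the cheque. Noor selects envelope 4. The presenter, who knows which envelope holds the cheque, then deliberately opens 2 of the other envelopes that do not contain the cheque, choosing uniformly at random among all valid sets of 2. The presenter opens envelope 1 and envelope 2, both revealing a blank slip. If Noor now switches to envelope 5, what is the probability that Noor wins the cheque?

5/18

Apply Bayes' rule, conditioning on where the cheque actually is.
If it is in either of envelopes 1 and 2 (prior 1/6 each): that envelope was opened and seen not to hold the prize — ruled out; weight (1/6)·0 = 0 each.
If it is in any of envelopes 3, 5, and 6 (prior 1/6 each): the presenter has 6 equally likely choices, so probability 1/6; weight (1/6)·(1/6) = 1/36 each.
If it is in envelope 4 (prior 1/6): the presenter has 10 equally likely choices, so probability 1/10; weight (1/6)·(1/10) = 1/60.
The weights sum to 1/10.
So P(the cheque in envelope 5 | the presenter opened envelope 1 and envelope 2) = (1/36) / (1/10) = 5/18.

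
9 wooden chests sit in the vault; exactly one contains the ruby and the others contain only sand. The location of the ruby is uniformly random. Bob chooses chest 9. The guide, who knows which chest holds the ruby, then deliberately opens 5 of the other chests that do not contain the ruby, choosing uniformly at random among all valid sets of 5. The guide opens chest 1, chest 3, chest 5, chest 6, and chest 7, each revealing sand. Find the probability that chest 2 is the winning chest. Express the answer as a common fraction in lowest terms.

8/27

Condition on the true location of the ruby.
If it is in any of chests 1, 3, 5, 6, and 7 (prior 1/9 each): that chest was opened and seen not to hold the prize — ruled out; weight (1/9)·0 = 0 each.
If it is in any of chests 2, 4, and 8 (prior 1/9 each): the guide has 21 equally likely choices, so probability 1/21; weight (1/9)·(1/21) = 1/189 each.
If it is in chest 9 (prior 1/9): the guide has 56 equally likely choices, so probability 1/56; weight (1/9)·(1/56) = 1/504.
The weights sum to 1/56.
So P(the ruby in chest 2 | the guide opened chest 1, chest 3, chest 5, chest 6, and chest 7) = (1/189) / (1/56) = 8/27.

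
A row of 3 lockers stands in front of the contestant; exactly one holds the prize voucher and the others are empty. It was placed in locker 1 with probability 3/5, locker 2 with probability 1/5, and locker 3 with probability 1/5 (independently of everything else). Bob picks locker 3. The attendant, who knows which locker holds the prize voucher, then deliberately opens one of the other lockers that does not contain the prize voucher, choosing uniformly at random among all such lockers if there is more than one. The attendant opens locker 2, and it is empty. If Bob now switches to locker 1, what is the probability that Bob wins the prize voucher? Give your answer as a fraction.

6/7

Consider each possible location of the prize voucher in turn.
If it is in locker 1 (prior 3/5): the attendant has no choice, probability 1; weight (3/5)·1 = 3/5.
If it is in locker 2 (prior 1/5): the attendant opened locker 2, so this case is ruled out; weight (1/5)·0 = 0.
If it is in locker 3 (prior 1/5): the attendant has 2 equally likely choices, so probability 1/2; weight (1/5)·(1/2) = 1/10.
The weights sum to 7/10.
So P(the prize voucher in locker 1 | the attendant opened locker 2) = (3/5) / (7/10) = 6/7.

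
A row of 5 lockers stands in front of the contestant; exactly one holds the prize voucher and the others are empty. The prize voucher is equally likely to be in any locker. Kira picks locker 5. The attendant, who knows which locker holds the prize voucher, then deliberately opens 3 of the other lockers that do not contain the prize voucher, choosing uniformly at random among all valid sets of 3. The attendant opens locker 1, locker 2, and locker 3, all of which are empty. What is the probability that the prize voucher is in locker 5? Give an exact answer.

1/5

Consider each possible location of the prize voucher in turn.
If it is in any of lockers 1, 2, and 3 (prior 1/5 each): that locker was opened and seen not to hold the prize — ruled out; weight (1/5)·0 = 0 each.
If it is in locker 4 (prior 1/5): the attendant has no choice, probability 1; weight (1/5)·1 = 1/5.
If it is in locker 5 (prior 1/5): the attendant has 4 equally likely choices, so probability 1/4; weight (1/5)·(1/4) = 1/20.
The weights sum to 1/4.
So P(the prize voucher in locker 5 | the attendant opened locker 1, locker 2, and locker 3) = (1/20) / (1/4) = 1/5.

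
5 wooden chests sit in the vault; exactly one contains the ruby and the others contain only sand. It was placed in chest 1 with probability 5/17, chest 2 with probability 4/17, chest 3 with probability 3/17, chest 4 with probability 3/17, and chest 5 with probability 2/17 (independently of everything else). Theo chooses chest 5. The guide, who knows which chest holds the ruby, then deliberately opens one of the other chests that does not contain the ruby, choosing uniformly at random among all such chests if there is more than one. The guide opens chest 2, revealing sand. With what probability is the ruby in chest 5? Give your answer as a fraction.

3/25

Consider each possible location of the ruby in turn.
If it is in chest 1 (prior 5/17): the guide has 3 equally likely choices, so probability 1/3; weight (5/17)·(1/3) = 5/51.
If it is in chest 2 (prior 4/17): the guide opened chest 2, so this case is ruled out; weight (4/17)·0 = 0.
If it is in either of chests 3 and 4 (prior 3/17 each): the guide has 3 equally likely choices, so probability 1/3; weight (3/17)·(1/3) = 1/17 each.
If it is in chest 5 (prior 2/17): the guide has 4 equally likely choices, so probability 1/4; weight (2/17)·(1/4) = 1/34.
The weights sum to 25/102.
So P(the ruby in chest 5 | the guide opened chest 2) = (1/34) / (25/102) = 3/25.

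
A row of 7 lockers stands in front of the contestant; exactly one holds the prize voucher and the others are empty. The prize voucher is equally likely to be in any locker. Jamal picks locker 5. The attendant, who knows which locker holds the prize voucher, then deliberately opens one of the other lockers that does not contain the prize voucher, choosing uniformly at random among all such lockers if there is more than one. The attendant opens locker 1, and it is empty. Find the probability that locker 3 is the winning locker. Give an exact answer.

6/35

Apply Bayes' rule, conditioning on where the prize voucher actually is.
If it is in locker 1 (prior 1/7): the attendant opened locker 1, so this case is ruled out; weight (1/7)·0 = 0.
If it is in any of lockers 2, 3, 4, 6, and 7 (prior 1/7 each): the attendant has 5 equally likely choices, so probability 1/5; weight (1/7)·(1/5) = 1/35 each.
If it is in locker 5 (prior 1/7): the attendant has 6 equally likely choices, so probability 1/6; weight (1/7)·(1/6) = 1/42.
The weights sum to 1/6.
So P(the prize voucher in locker 3 | the attendant opened locker 1) = (1/35) / (1/6) = 6/35.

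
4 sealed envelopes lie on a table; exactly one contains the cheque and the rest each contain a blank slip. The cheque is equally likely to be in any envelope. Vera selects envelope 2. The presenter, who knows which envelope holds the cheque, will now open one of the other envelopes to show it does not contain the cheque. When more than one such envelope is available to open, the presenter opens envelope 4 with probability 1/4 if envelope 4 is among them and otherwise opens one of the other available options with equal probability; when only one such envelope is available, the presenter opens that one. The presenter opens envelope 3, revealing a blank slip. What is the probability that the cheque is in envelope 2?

3/13

Condition on the true location of the cheque.
If it is in envelope 1 (prior 1/4): envelope 4 is available but not opened, probability 3/4; weight (1/4)·(3/4) = 3/16.
If it is in envelope 2 (prior 1/4): envelope 4 is available but not opened; envelope 3 gets probability (1 − 1/4)/2 = 3/8; weight (1/4)·(3/8) = 3/32.
If it is in envelope 3 (prior 1/4): the presenter opened envelope 3, so this case is ruled out; weight (1/4)·0 = 0.
If it is in envelope 4 (prior 1/4): envelope 4 holds the prize so is unavailable; the presenter chooses uniformly among the 2 others, probability 1/2; weight (1/4)·(1/2) = 1/8.
The weights sum to 13/32.
So P(the cheque in envelope 2 | the presenter opened envelope 3) = (3/32) / (13/32) = 3/13.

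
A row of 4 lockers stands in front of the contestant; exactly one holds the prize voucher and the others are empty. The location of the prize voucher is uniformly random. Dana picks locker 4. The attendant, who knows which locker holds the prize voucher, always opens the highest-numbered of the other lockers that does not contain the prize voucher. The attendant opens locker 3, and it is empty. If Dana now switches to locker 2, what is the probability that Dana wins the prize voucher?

Apply Bayes' rule, conditioning on where the prize voucher actually is.
If it is in any of lockers 1, 2, and 4 (prior 1/4 each): locker 3 is the highest-numbered option available, probability 1; weight (1/4)·1 = 1/4 each.
If it is in locker 3 (prior 1/4): the attendant opened locker 3, so this case is ruled out; weight (1/4)·0 = 0.
The weights sum to 3/4.
So P(the prize voucher in locker 2 | the attendant opened locker 3) = (1/4) / (3/4) = 1/3.

1/3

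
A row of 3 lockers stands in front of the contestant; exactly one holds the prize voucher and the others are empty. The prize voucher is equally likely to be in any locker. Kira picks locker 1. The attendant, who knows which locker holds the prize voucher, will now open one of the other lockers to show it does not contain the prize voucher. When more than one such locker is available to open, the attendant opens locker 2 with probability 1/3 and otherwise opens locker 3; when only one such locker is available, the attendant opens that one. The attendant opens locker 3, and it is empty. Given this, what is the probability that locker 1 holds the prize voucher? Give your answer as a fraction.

2/5

Consider each possible location of the prize voucher in turn.
If it is in locker 1 (prior 1/3): locker 2 is available but not opened, probability 2/3; weight (1/3)·(2/3) = 2/9.
If it is in locker 2 (prior 1/3): only locker 3 is available, probability 1; weight (1/3)·1 = 1/3.
If it is in locker 3 (prior 1/3): the attendant opened locker 3, so this case is ruled out; weight (1/3)·0 = 0.
The weights sum to 5/9.
So P(the prize voucher in locker 1 | the attendant opened locker 3) = (2/9) / (5/9) = 2/5.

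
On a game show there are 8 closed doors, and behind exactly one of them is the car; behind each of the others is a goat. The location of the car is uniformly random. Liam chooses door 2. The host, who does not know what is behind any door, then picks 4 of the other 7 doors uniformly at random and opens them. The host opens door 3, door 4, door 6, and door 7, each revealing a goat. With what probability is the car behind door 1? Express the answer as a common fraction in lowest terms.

1/4

Condition on the true location of the car.
If it is behind any of doors 1, 2, 5, and 8 (prior 1/8 each): the host picks exactly this set with probability 1/35 regardless, and none is the prize; weight (1/8)·(1/35) = 1/280 each.
If it is behind any of doors 3, 4, 6, and 7 (prior 1/8 each): that door was opened and seen not to hold the prize — ruled out; weight (1/8)·0 = 0 each.
The weights sum to 1/70.
So P(the car behind door 1 | the host opened door 3, door 4, door 6, and door 7) = (1/280) / (1/70) = 1/4.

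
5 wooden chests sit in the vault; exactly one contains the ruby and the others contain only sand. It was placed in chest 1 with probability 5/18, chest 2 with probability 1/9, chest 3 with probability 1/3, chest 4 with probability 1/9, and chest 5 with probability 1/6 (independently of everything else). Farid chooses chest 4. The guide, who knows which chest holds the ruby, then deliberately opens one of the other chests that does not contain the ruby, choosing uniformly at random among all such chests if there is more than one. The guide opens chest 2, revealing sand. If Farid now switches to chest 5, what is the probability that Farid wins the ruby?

6/31

Consider each possible location of the ruby in turn.
If it is in chest 1 (prior 5/18): the guide has 3 equally likely choices, so probability 1/3; weight (5/18)·(1/3) = 5/54.
If it is in chest 2 (prior 1/9): the guide opened chest 2, so this case is ruled out; weight (1/9)·0 = 0.
If it is in chest 3 (prior 1/3): the guide has 3 equally likely choices, so probability 1/3; weight (1/3)·(1/3) = 1/9.
If it is in chest 4 (prior 1/9): the guide has 4 equally likely choices, so probability 1/4; weight (1/9)·(1/4) = 1/36.
If it is in chest 5 (prior 1/6): the guide has 3 equally likely choices, so probability 1/3; weight (1/6)·(1/3) = 1/18.
The weights sum to 31/108.
So P(the ruby in chest 5 | the guide opened chest 2) = (1/18) / (31/108) = 6/31.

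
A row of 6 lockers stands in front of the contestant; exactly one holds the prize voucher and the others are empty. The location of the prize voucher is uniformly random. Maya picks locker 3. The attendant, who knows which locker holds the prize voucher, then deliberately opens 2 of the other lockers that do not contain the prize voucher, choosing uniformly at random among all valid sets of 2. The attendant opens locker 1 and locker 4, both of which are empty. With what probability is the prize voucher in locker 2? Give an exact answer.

Apply Bayes' rule, conditioning on where the prize voucher actually is.
If it is in either of lockers 1 and 4 (prior 1/6 each): that locker was opened and seen not to hold the prize — ruled out; weight (1/6)·0 = 0 each.
If it is in any of lockers 2, 5, and 6 (prior 1/6 each): the attendant has 6 equally likely choices, so probability 1/6; weight (1/6)·(1/6) = 1/36 each.
If it is in locker 3 (prior 1/6): the attendant has 10 equally likely choices, so probability 1/10; weight (1/6)·(1/10) = 1/60.
The weights sum to 1/10.
So P(the prize voucher in locker 2 | the attendant opened locker 1 and locker 4) = (1/36) / (1/10) = 5/18.

5/18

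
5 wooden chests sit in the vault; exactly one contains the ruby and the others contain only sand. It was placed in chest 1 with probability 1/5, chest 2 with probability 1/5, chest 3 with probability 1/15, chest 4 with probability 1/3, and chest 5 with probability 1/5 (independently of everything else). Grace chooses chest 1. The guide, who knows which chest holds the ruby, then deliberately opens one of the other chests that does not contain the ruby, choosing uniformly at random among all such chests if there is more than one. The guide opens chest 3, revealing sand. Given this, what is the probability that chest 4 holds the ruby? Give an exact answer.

Condition on the true location of the ruby.
If it is in chest 1 (prior 1/5): the guide has 4 equally likely choices, so probability 1/4; weight (1/5)·(1/4) = 1/20.
If it is in either of chests 2 and 5 (prior 1/5 each): the guide has 3 equally likely choices, so probability 1/3; weight (1/5)·(1/3) = 1/15 each.
If it is in chest 3 (prior 1/15): the guide opened chest 3, so this case is ruled out; weight (1/15)·0 = 0.
If it is in chest 4 (prior 1/3): the guide has 3 equally likely choices, so probability 1/3; weight (1/3)·(1/3) = 1/9.
The weights sum to 53/180.
So P(the ruby in chest 4 | the guide opened chest 3) = (1/9) / (53/180) = 20/53.

20/53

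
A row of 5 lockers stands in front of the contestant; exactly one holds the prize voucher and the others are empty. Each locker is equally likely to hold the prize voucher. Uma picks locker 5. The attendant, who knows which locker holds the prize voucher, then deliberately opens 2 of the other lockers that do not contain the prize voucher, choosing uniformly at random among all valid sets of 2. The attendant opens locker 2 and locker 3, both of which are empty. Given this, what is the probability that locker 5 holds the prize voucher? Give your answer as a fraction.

1/5

Apply Bayes' rule, conditioning on where the prize voucher actually is.
If it is in either of lockers 1 and 4 (prior 1/5 each): the attendant has 3 equally likely choices, so probability 1/3; weight (1/5)·(1/3) = 1/15 each.
If it is in either of lockers 2 and 3 (prior 1/5 each): that locker was opened and seen not to hold the prize — ruled out; weight (1/5)·0 = 0 each.
If it is in locker 5 (prior 1/5): the attendant has 6 equally likely choices, so probability 1/6; weight (1/5)·(1/6) = 1/30.
The weights sum to 1/6.
So P(the prize voucher in locker 5 | the attendant opened locker 2 and locker 3) = (1/30) / (1/6) = 1/5.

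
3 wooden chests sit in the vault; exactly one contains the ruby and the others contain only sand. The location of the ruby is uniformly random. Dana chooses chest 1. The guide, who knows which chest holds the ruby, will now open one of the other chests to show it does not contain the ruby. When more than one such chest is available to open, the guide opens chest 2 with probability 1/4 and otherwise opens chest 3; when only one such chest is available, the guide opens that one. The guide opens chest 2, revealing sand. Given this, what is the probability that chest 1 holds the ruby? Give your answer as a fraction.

1/5

Consider each possible location of the ruby in turn.
If it is in chest 1 (prior 1/3): chest 2 is available, opened with probability 1/4; weight (1/3)·(1/4) = 1/12.
If it is in chest 2 (prior 1/3): the guide opened chest 2, so this case is ruled out; weight (1/3)·0 = 0.
If it is in chest 3 (prior 1/3): only chest 2 is available, probability 1; weight (1/3)·1 = 1/3.
The weights sum to 5/12.
So P(the ruby in chest 1 | the guide opened chest 2) = (1/12) / (5/12) = 1/5.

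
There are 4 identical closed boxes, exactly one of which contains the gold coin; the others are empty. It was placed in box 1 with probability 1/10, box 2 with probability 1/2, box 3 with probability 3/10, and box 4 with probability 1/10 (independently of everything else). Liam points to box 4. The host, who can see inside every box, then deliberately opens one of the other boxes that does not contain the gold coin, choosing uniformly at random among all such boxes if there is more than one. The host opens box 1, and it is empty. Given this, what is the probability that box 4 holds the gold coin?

Consider each possible location of the gold coin in turn.
If it is in box 1 (prior 1/10): the host opened box 1, so this case is ruled out; weight (1/10)·0 = 0.
If it is in box 2 (prior 1/2): the host has 2 equally likely choices, so probability 1/2; weight (1/2)·(1/2) = 1/4.
If it is in box 3 (prior 3/10): the host has 2 equally likely choices, so probability 1/2; weight (3/10)·(1/2) = 3/20.
If it is in box 4 (prior 1/10): the host has 3 equally likely choices, so probability 1/3; weight (1/10)·(1/3) = 1/30.
The weights sum to 13/30.
So P(the gold coin in box 4 | the host opened box 1) = (1/30) / (13/30) = 1/13.

1/13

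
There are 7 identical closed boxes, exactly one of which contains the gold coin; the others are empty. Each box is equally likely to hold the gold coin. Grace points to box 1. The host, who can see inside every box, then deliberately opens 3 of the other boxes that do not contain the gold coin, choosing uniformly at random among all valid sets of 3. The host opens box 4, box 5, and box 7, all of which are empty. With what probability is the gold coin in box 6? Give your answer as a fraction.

Apply Bayes' rule, conditioning on where the gold coin actually is.
If it is in box 1 (prior 1/7): the host has 20 equally likely choices, so probability 1/20; weight (1/7)·(1/20) = 1/140.
If it is in any of boxes 2, 3, and 6 (prior 1/7 each): the host has 10 equally likely choices, so probability 1/10; weight (1/7)·(1/10) = 1/70 each.
If it is in any of boxes 4, 5, and 7 (prior 1/7 each): that box was opened and seen not to hold the prize — ruled out; weight (1/7)·0 = 0 each.
The weights sum to 1/20.
So P(the gold coin in box 6 | the host opened box 4, box 5, and box 7) = (1/70) / (1/20) = 2/7.

2/7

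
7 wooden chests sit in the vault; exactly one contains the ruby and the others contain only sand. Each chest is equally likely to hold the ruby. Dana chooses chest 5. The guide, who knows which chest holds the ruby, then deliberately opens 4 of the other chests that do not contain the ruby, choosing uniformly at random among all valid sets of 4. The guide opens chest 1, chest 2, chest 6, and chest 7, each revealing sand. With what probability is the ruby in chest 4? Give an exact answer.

Condition on the true location of the ruby.
If it is in any of chests 1, 2, 6, and 7 (prior 1/7 each): that chest was opened and seen not to hold the prize — ruled out; weight (1/7)·0 = 0 each.
If it is in either of chests 3 and 4 (prior 1/7 each): the guide has 5 equally likely choices, so probability 1/5; weight (1/7)·(1/5) = 1/35 each.
If it is in chest 5 (prior 1/7): the guide has 15 equally likely choices, so probability 1/15; weight (1/7)·(1/15) = 1/105.
The weights sum to 1/15.
So P(the ruby in chest 4 | the guide opened chest 1, chest 2, chest 6, and chest 7) = (1/35) / (1/15) = 3/7.

3/7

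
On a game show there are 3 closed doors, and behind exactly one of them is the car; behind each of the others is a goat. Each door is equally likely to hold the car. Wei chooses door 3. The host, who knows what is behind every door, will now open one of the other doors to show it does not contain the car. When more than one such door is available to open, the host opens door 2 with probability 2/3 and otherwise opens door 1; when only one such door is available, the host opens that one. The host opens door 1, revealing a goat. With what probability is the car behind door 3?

1/4

Condition on the true location of the car.
If it is behind door 1 (prior 1/3): the host opened door 1, so this case is ruled out; weight (1/3)·0 = 0.
If it is behind door 2 (prior 1/3): only door 1 is available, probability 1; weight (1/3)·1 = 1/3.
If it is behind door 3 (prior 1/3): door 2 is available but not opened, probability 1/3; weight (1/3)·(1/3) = 1/9.
The weights sum to 4/9.
So P(the car behind door 3 | the host opened door 1) = (1/9) / (4/9) = 1/4.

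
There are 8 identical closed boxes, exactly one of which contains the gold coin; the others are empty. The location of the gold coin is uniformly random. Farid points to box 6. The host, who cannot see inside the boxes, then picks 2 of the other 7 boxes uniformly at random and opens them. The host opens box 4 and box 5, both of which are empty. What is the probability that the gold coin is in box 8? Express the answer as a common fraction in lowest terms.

1/6

Consider each possible location of the gold coin in turn.
If it is in any of boxes 1, 2, 3, 6, 7, and 8 (prior 1/8 each): the host picks exactly this set with probability 1/21 regardless, and none is the prize; weight (1/8)·(1/21) = 1/168 each.
If it is in either of boxes 4 and 5 (prior 1/8 each): that box was opened and seen not to hold the prize — ruled out; weight (1/8)·0 = 0 each.
The weights sum to 1/28.
So P(the gold coin in box 8 | the host opened box 4 and box 5) = (1/168) / (1/28) = 1/6.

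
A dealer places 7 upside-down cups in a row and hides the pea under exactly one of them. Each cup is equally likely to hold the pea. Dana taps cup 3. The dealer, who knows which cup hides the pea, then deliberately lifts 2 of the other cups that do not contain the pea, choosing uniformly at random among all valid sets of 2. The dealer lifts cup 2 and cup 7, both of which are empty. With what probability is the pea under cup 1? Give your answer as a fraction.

3/14

Apply Bayes' rule, conditioning on where the pea actually is.
If it is under any of cups 1, 4, 5, and 6 (prior 1/7 each): the dealer has 10 equally likely choices, so probability 1/10; weight (1/7)·(1/10) = 1/70 each.
If it is under either of cups 2 and 7 (prior 1/7 each): that cup was opened and seen not to hold the prize — ruled out; weight (1/7)·0 = 0 each.
If it is under cup 3 (prior 1/7): the dealer has 15 equally likely choices, so probability 1/15; weight (1/7)·(1/15) = 1/105.
The weights sum to 1/15.
So P(the pea under cup 1 | the dealer opened cup 2 and cup 7) = (1/70) / (1/15) = 3/14.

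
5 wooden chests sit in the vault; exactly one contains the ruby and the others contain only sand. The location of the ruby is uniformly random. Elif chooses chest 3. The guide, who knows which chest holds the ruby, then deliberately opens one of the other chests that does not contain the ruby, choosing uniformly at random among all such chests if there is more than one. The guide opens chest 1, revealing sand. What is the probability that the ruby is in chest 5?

Apply Bayes' rule, conditioning on where the ruby actually is.
If it is in chest 1 (prior 1/5): the guide opened chest 1, so this case is ruled out; weight (1/5)·0 = 0.
If it is in any of chests 2, 4, and 5 (prior 1/5 each): the guide has 3 equally likely choices, so probability 1/3; weight (1/5)·(1/3) = 1/15 each.
If it is in chest 3 (prior 1/5): the guide has 4 equally likely choices, so probability 1/4; weight (1/5)·(1/4) = 1/20.
The weights sum to 1/4.
So P(the ruby in chest 5 | the guide opened chest 1) = (1/15) / (1/4) = 4/15.

4/15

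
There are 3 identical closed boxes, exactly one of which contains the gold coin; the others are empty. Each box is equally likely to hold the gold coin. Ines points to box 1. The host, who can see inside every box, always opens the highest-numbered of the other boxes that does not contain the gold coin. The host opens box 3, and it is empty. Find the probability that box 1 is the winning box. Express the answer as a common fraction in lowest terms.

Consider each possible location of the gold coin in turn.
If it is in either of boxes 1 and 2 (prior 1/3 each): box 3 is the highest-numbered option available, probability 1; weight (1/3)·1 = 1/3 each.
If it is in box 3 (prior 1/3): the host opened box 3, so this case is ruled out; weight (1/3)·0 = 0.
The weights sum to 2/3.
So P(the gold coin in box 1 | the host opened box 3) = (1/3) / (2/3) = 1/2.

1/2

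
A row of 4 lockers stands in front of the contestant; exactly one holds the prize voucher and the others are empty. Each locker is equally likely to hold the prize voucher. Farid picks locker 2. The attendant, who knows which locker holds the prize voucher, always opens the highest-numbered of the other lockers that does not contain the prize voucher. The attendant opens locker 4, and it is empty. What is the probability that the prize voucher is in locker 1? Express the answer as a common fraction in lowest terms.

Apply Bayes' rule, conditioning on where the prize voucher actually is.
If it is in any of lockers 1, 2, and 3 (prior 1/4 each): locker 4 is the highest-numbered option available, probability 1; weight (1/4)·1 = 1/4 each.
If it is in locker 4 (prior 1/4): the attendant opened locker 4, so this case is ruled out; weight (1/4)·0 = 0.
The weights sum to 3/4.
So P(the prize voucher in locker 1 | the attendant opened locker 4) = (1/4) / (3/4) = 1/3.

1/3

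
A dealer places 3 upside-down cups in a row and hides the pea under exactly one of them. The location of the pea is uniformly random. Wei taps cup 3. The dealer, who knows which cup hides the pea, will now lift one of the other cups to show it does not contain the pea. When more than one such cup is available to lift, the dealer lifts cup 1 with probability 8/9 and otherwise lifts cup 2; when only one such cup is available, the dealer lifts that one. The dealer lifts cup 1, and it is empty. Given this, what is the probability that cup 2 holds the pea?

9/17

Apply Bayes' rule, conditioning on where the pea actually is.
If it is under cup 1 (prior 1/3): the dealer opened cup 1, so this case is ruled out; weight (1/3)·0 = 0.
If it is under cup 2 (prior 1/3): only cup 1 is available, probability 1; weight (1/3)·1 = 1/3.
If it is under cup 3 (prior 1/3): cup 1 is available, opened with probability 8/9; weight (1/3)·(8/9) = 8/27.
The weights sum to 17/27.
So P(the pea under cup 2 | the dealer opened cup 1) = (1/3) / (17/27) = 9/17.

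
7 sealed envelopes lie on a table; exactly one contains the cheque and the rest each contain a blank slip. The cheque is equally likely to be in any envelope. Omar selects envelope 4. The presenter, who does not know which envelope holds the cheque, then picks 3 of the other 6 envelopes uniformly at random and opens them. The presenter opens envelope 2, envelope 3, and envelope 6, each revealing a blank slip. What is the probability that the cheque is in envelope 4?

1/4

Consider each possible location of the cheque in turn.
If it is in any of envelopes 1, 4, 5, and 7 (prior 1/7 each): the presenter picks exactly this set with probability 1/20 regardless, and none is the prize; weight (1/7)·(1/20) = 1/140 each.
If it is in any of envelopes 2, 3, and 6 (prior 1/7 each): that envelope was opened and seen not to hold the prize — ruled out; weight (1/7)·0 = 0 each.
The weights sum to 1/35.
So P(the cheque in envelope 4 | the presenter opened envelope 2, envelope 3, and envelope 6) = (1/140) / (1/35) = 1/4.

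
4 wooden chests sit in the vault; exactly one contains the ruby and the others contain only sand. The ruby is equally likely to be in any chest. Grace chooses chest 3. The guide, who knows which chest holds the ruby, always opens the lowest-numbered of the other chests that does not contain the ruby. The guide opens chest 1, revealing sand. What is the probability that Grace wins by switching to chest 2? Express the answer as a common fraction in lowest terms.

Consider each possible location of the ruby in turn.
If it is in chest 1 (prior 1/4): the guide opened chest 1, so this case is ruled out; weight (1/4)·0 = 0.
If it is in any of chests 2, 3, and 4 (prior 1/4 each): chest 1 is the lowest-numbered option available, probability 1; weight (1/4)·1 = 1/4 each.
The weights sum to 3/4.
So P(the ruby in chest 2 | the guide opened chest 1) = (1/4) / (3/4) = 1/3.

1/3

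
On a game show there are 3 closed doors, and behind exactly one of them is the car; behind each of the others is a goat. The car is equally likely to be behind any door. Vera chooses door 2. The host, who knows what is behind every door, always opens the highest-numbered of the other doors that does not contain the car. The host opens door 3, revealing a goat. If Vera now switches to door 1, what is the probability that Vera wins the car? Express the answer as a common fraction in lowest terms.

Consider each possible location of the car in turn.
If it is behind either of doors 1 and 2 (prior 1/3 each): door 3 is the highest-numbered option available, probability 1; weight (1/3)·1 = 1/3 each.
If it is behind door 3 (prior 1/3): the host opened door 3, so this case is ruled out; weight (1/3)·0 = 0.
The weights sum to 2/3.
So P(the car behind door 1 | the host opened door 3) = (1/3) / (2/3) = 1/2.

1/2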